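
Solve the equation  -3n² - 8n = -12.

Rearrange to standard form: -3n² - 8n + 12 = 0.
Discriminant: (-8)² − 4·(-3)·12 = 208.
Quadratic formula: n = (8 ± √208) / (-6).
So n = -2·√(13)/3 - 4/3 ≈ -3.737 or n = -4/3 + 2·√(13)/3 ≈ 1.0704.

n = -3.737 or n = 1.0704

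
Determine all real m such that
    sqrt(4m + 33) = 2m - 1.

m = 4

Square both sides: 4m + 33 = (2m - 1)^2.
Expand and rearrange: 4m^2 - 8m - 32 = 0.
Solving gives m = 4 or m = -2.
Check each candidate in the original equation:
  m = 4: sqrt(49) = 7, while 2m - 1 = 7 — valid.
  m = -2: sqrt(25) = 5, while 2m - 1 = -5 — extraneous.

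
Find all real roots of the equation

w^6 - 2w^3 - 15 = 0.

Let u = w^3. The equation becomes u^2 - 2u - 15 = 0.
Factor: (u + 3)(u - 5) = 0, so u = -3 or u = 5.
w^3 = -3 gives w = -(3)^(1/3) ~= -1.4422.
w^3 = 5 gives w = (5)^(1/3) ~= 1.71.

w = -1.4422 or w = 1.71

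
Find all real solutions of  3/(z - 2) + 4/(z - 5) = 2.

Multiply both sides by (z - 2)(z - 5):
3(z - 5) + 4(z - 2) = 2(z - 2)(z - 5).
Expand and collect terms: 2z² - 21z + 43 = 0.
By the quadratic formula, z = (21 ± √97) / 4, so z ≈ 7.7122 or z ≈ 2.7878.
Neither value makes a denominator zero (z ≠ 2, z ≠ 5), so both are valid.

z = 2.7878 or z = 7.7122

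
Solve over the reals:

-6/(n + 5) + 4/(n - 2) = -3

n = -2 or n = -0.3333

Multiply both sides by (n + 5)(n - 2):
-6(n - 2) + 4(n + 5) = -3(n + 5)(n - 2).
Expand and collect terms: -3n² - 7n - 2 = 0.
Factor or apply the quadratic formula: n = -2 or n = -0.3333.
Neither value makes a denominator zero (n ≠ -5, n ≠ 2), so both are valid.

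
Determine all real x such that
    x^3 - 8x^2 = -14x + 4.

Rearrange: x^3 - 8x^2 + 14x - 4 = 0.
Possible rational roots are divisors of -4. Testing x = 2 gives 0, so (x - 2) is a factor.
Divide: x^3 - 8x^2 + 14x - 4 = (x - 2)(x^2 - 6x + 2).
Apply the quadratic formula to x^2 - 6x + 2 = 0: x = (6 +/- sqrt(28))/2, i.e. x ~= 5.6458 or x ~= 0.3542.

x = 0.3542 or x = 2 or x = 5.6458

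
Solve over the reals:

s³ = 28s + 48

Rearrange: s³ - 28s - 48 = 0.
Possible rational roots are divisors of -48. Testing s = -4 gives 0, so (s + 4) is a factor.
Divide: s³ - 28s - 48 = (s + 4)(s² - 4s - 12).
Factor the quadratic: s = 6 or s = -2.

s = -4 or s = -2 or s = 6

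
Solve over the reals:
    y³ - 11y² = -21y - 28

Rearrange: y³ - 11y² + 21y + 28 = 0.
Possible rational roots are divisors of 28. Testing y = 4 gives 0, so (y - 4) is a factor.
Divide: y³ - 11y² + 21y + 28 = (y - 4)(y² - 7y - 7).
Apply the quadratic formula to y² - 7y - 7 = 0: y = (7 ± √77)/2, i.e. y ≈ 7.8875 or y ≈ -0.8875.

y = -0.8875 or y = 4 or y = 7.8875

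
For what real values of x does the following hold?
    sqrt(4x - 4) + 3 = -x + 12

Isolate the radical: sqrt(4x - 4) = -x + 9.
Square both sides: 4x - 4 = (-x + 9)^2.
Expand and rearrange: x^2 - 22x + 85 = 0.
Solving gives x = 17 or x = 5.
Check each candidate in the original equation:
  x = 17: sqrt(64) = 8, while -x + 9 = -8 — extraneous.
  x = 5: sqrt(16) = 4, while -x + 9 = 4 — valid.

x = 5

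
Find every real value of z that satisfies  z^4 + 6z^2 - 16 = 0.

Let u = z^2. The equation becomes u^2 + 6u - 16 = 0.
Factor: (u + 8)(u - 2) = 0, so u = -8 or u = 2.
z^2 = -8 < 0 has no real solution.
z^2 = 2 gives z = +/-sqrt(2) ~= +/-1.4142.

z = -1.4142 or z = 1.4142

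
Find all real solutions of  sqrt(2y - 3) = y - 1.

y = 2

Square both sides: 2y - 3 = (y - 1)^2.
Expand and rearrange: y^2 - 4y + 4 = 0.
This gives the repeated root y = 2.
Check in the original equation:
  y = 2: sqrt(1) = 1, while y - 1 = 1 — valid.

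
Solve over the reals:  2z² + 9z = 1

z = -4.6085 or z = 0.1085

Rearrange to standard form: 2z² + 9z - 1 = 0.
Discriminant: (9)² − 4·2·(-1) = 89.
Quadratic formula: z = (-9 ± √89) / 4.
So z = -9/4 + √(89)/4 ≈ 0.1085 or z = -√(89)/4 - 9/4 ≈ -4.6085.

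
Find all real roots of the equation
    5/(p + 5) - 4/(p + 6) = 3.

p = -6.6667 or p = -4

Multiply both sides by (p + 5)(p + 6):
5(p + 6) - 4(p + 5) = 3(p + 5)(p + 6).
Expand and collect terms: 3p² + 32p + 80 = 0.
Factor or apply the quadratic formula: p = -4 or p = -6.6667.
Neither value makes a denominator zero (p ≠ -5, p ≠ -6), so both are valid.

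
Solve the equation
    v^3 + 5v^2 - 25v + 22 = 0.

v = -8.3218 or v = 1.3218 or v = 2

Possible rational roots are divisors of 22. Testing v = 2 gives 0, so (v - 2) is a factor.
Divide: v^3 + 5v^2 - 25v + 22 = (v - 2)(v^2 + 7v - 11).
Apply the quadratic formula to v^2 + 7v - 11 = 0: v = (-7 +/- sqrt(93))/2, i.e. v ~= 1.3218 or v ~= -8.3218.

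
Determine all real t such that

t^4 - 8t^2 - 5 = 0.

t = -2.9296 or t = 2.9296

Let u = t^2. The equation becomes u^2 - 8u - 5 = 0.
By the quadratic formula, u = 4 + sqrt(21) or u = 4 - sqrt(21).
t^2 = 4 + sqrt(21) gives t = +/-sqrt(4 + sqrt(21)) ~= +/-2.9296.
t^2 = 4 - sqrt(21) < 0 has no real solution.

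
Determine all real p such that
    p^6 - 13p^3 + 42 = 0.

p = 1.8171 or p = 1.9129

Let u = p^3. The equation becomes u^2 - 13u + 42 = 0.
Factor: (u - 6)(u - 7) = 0, so u = 6 or u = 7.
p^3 = 6 gives p = (6)^(1/3) ~= 1.8171.
p^3 = 7 gives p = (7)^(1/3) ~= 1.9129.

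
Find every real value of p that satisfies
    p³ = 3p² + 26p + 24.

Rearrange: p³ - 3p² - 26p - 24 = 0.
Possible rational roots are divisors of -24. Testing p = -3 gives 0, so (p + 3) is a factor.
Divide: p³ - 3p² - 26p - 24 = (p + 3)(p² - 6p - 8).
Apply the quadratic formula to p² - 6p - 8 = 0: p = (6 ± √68)/2, i.e. p ≈ 7.1231 or p ≈ -1.1231.

p = -3 or p = -1.1231 or p = 7.1231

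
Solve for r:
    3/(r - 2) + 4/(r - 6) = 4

r = 2.5803 or r = 7.1697

Multiply both sides by (r - 2)(r - 6):
3(r - 6) + 4(r - 2) = 4(r - 2)(r - 6).
Expand and collect terms: 4r^2 - 39r + 74 = 0.
By the quadratic formula, r = (39 +/- sqrt(337)) / 8, so r ~= 7.1697 or r ~= 2.5803.
Neither value makes a denominator zero (r != 2, r != 6), so both are valid.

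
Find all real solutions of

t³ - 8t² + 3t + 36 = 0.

Possible rational roots are divisors of 36. Testing t = 3 gives 0, so (t - 3) is a factor.
Divide: t³ - 8t² + 3t + 36 = (t - 3)(t² - 5t - 12).
Apply the quadratic formula to t² - 5t - 12 = 0: t = (5 ± √73)/2, i.e. t ≈ 6.772 or t ≈ -1.772.

t = -1.772 or t = 3 or t = 6.772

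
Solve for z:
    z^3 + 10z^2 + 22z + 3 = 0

Possible rational roots are divisors of 3. Testing z = -3 gives 0, so (z + 3) is a factor.
Divide: z^3 + 10z^2 + 22z + 3 = (z + 3)(z^2 + 7z + 1).
Apply the quadratic formula to z^2 + 7z + 1 = 0: z = (-7 +/- sqrt(45))/2, i.e. z ~= -0.1459 or z ~= -6.8541.

z = -6.8541 or z = -3 or z = -0.1459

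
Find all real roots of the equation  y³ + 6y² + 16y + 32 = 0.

y = -4

Possible rational roots are divisors of 32. Testing y = -4 gives 0, so (y + 4) is a factor.
Divide: y³ + 6y² + 16y + 32 = (y + 4)(y² + 2y + 8).
The quadratic y² + 2y + 8 has discriminant -28 < 0, so no further real roots.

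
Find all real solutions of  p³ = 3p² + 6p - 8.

Rearrange: p³ - 3p² - 6p + 8 = 0.
Possible rational roots are divisors of 8. Testing p = 4 gives 0, so (p - 4) is a factor.
Divide: p³ - 3p² - 6p + 8 = (p - 4)(p² + p - 2).
Factor the quadratic: p = 1 or p = -2.

p = -2 or p = 1 or p = 4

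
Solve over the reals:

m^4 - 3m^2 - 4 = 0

m = -2 or m = 2

Let u = m^2. The equation becomes u^2 - 3u - 4 = 0.
Factor: (u - 4)(u + 1) = 0, so u = 4 or u = -1.
m^2 = 4 gives m = +/-2.
m^2 = -1 < 0 has no real solution.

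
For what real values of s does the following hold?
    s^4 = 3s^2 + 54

Let u = s^2. The equation becomes u^2 - 3u - 54 = 0.
Factor: (u + 6)(u - 9) = 0, so u = -6 or u = 9.
s^2 = -6 < 0 has no real solution.
s^2 = 9 gives s = +/-3.

s = -3 or s = 3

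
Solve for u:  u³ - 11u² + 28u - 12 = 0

Possible rational roots are divisors of -12. Testing u = 3 gives 0, so (u - 3) is a factor.
Divide: u³ - 11u² + 28u - 12 = (u - 3)(u² - 8u + 4).
Apply the quadratic formula to u² - 8u + 4 = 0: u = (8 ± √48)/2, i.e. u ≈ 7.4641 or u ≈ 0.5359.

u = 0.5359 or u = 3 or u = 7.4641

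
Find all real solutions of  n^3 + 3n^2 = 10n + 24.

Rearrange: n^3 + 3n^2 - 10n - 24 = 0.
Possible rational roots are divisors of -24. Testing n = 3 gives 0, so (n - 3) is a factor.
Divide: n^3 + 3n^2 - 10n - 24 = (n - 3)(n^2 + 6n + 8).
Factor the quadratic: n = -2 or n = -4.

n = -4 or n = -2 or n = 3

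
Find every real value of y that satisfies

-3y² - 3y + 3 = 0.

Discriminant: (-3)² − 4·(-3)·3 = 45.
Quadratic formula: y = (3 ± √45) / (-6).
So y = -√(5)/2 - 1/2 ≈ -1.618 or y = -1/2 + √(5)/2 ≈ 0.618.

y = -1.618 or y = 0.618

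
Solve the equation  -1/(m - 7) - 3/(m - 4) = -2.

m = 5.1771 or m = 7.8229

Multiply both sides by (m - 7)(m - 4):
-(m - 4) - 3(m - 7) = -2(m - 7)(m - 4).
Expand and collect terms: -2m^2 + 26m - 81 = 0.
By the quadratic formula, m = (-26 +/- sqrt(28)) / -4, so m ~= 5.1771 or m ~= 7.8229.
Neither value makes a denominator zero (m != 7, m != 4), so both are valid.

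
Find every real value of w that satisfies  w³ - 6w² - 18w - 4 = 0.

w = -2 or w = -0.2426 or w = 8.2426

Possible rational roots are divisors of -4. Testing w = -2 gives 0, so (w + 2) is a factor.
Divide: w³ - 6w² - 18w - 4 = (w + 2)(w² - 8w - 2).
Apply the quadratic formula to w² - 8w - 2 = 0: w = (8 ± √72)/2, i.e. w ≈ 8.2426 or w ≈ -0.2426.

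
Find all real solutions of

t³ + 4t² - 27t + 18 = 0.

Possible rational roots are divisors of 18. Testing t = 3 gives 0, so (t - 3) is a factor.
Divide: t³ + 4t² - 27t + 18 = (t - 3)(t² + 7t - 6).
Apply the quadratic formula to t² + 7t - 6 = 0: t = (-7 ± √73)/2, i.e. t ≈ 0.772 or t ≈ -7.772.

t = -7.772 or t = 0.772 or t = 3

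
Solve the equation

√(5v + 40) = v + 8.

Square both sides: 5v + 40 = (v + 8)².
Expand and rearrange: v² + 11v + 24 = 0.
Solving gives v = -3 or v = -8.
Check each candidate in the original equation:
  v = -3: √(25) = 5, while v + 8 = 5 — valid.
  v = -8: √(0) = 0, while v + 8 = 0 — valid.

v = -8 or v = -3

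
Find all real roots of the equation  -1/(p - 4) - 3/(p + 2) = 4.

p = -2.7787 or p = 3.7787

Multiply both sides by (p - 4)(p + 2):
-(p + 2) - 3(p - 4) = 4(p - 4)(p + 2).
Expand and collect terms: 4p^2 - 4p - 42 = 0.
By the quadratic formula, p = (4 +/- sqrt(688)) / 8, so p ~= 3.7787 or p ~= -2.7787.
Neither value makes a denominator zero (p != 4, p != -2), so both are valid.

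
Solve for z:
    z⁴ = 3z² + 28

z = -2.6458 or z = 2.6458

Let u = z². The equation becomes u² - 3u - 28 = 0.
Factor: (u - 7)(u + 4) = 0, so u = 7 or u = -4.
z² = 7 gives z = ±√(7) ≈ ±2.6458.
z² = -4 < 0 has no real solution.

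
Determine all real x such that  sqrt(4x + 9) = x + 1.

x = 4

Square both sides: 4x + 9 = (x + 1)^2.
Expand and rearrange: x^2 - 2x - 8 = 0.
Solving gives x = 4 or x = -2.
Check each candidate in the original equation:
  x = 4: sqrt(25) = 5, while x + 1 = 5 — valid.
  x = -2: sqrt(1) = 1, while x + 1 = -1 — extraneous.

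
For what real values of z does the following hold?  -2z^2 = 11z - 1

z = -5.5895 or z = 0.0895

Rearrange to standard form: -2z^2 - 11z + 1 = 0.
Discriminant: (-11)^2 - 4*(-2)*1 = 129.
Quadratic formula: z = (11 +/- sqrt(129)) / (-4).
So z = -sqrt(129)/4 - 11/4 ~= -5.5895 or z = -11/4 + sqrt(129)/4 ~= 0.0895.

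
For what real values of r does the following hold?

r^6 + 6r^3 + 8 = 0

Let u = r^3. The equation becomes u^2 + 6u + 8 = 0.
Factor: (u + 2)(u + 4) = 0, so u = -2 or u = -4.
r^3 = -2 gives r = -(2)^(1/3) ~= -1.2599.
r^3 = -4 gives r = -(4)^(1/3) ~= -1.5874.

r = -1.5874 or r = -1.2599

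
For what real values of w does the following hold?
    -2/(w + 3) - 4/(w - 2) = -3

Multiply both sides by (w + 3)(w - 2):
-2(w - 2) - 4(w + 3) = -3(w + 3)(w - 2).
Expand and collect terms: -3w² + 3w + 26 = 0.
By the quadratic formula, w = (-3 ± √321) / -6, so w ≈ -2.4861 or w ≈ 3.4861.
Neither value makes a denominator zero (w ≠ -3, w ≠ 2), so both are valid.

w = -2.4861 or w = 3.4861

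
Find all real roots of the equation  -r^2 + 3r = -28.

Bring every term to one side: -r^2 + 3r + 28 = 0.
Factor: -1(r - 7)(r + 4) = 0.
So r = 7 or r = -4.

r = -4 or r = 7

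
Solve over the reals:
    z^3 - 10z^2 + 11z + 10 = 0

z = -0.5826 or z = 2 or z = 8.5826

Possible rational roots are divisors of 10. Testing z = 2 gives 0, so (z - 2) is a factor.
Divide: z^3 - 10z^2 + 11z + 10 = (z - 2)(z^2 - 8z - 5).
Apply the quadratic formula to z^2 - 8z - 5 = 0: z = (8 +/- sqrt(84))/2, i.e. z ~= 8.5826 or z ~= -0.5826.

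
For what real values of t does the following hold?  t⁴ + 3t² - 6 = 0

Let u = t². The equation becomes u² + 3u - 6 = 0.
By the quadratic formula, u = -3/2 + √(33)/2 or u = -√(33)/2 - 3/2.
t² = -3/2 + √(33)/2 gives t = ±√(-3/2 + √(33)/2) ≈ ±1.1714.
t² = -√(33)/2 - 3/2 < 0 has no real solution.

t = -1.1714 or t = 1.1714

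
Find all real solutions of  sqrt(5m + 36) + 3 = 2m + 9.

Isolate the radical: sqrt(5m + 36) = 2m + 6.
Square both sides: 5m + 36 = (2m + 6)^2.
Expand and rearrange: 4m^2 + 19m = 0.
Solving gives m = 0 or m = -4.75.
Check each candidate in the original equation:
  m = 0: sqrt(36) = 6, while 2m + 6 = 6 — valid.
  m = -4.75: sqrt(12.25) = 3.5, while 2m + 6 = -3.5 — extraneous.

m = 0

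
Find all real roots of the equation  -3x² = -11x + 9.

Rearrange to standard form: -3x² + 11x - 9 = 0.
Discriminant: (11)² − 4·(-3)·(-9) = 13.
Quadratic formula: x = (-11 ± √13) / (-6).
So x = 11/6 - √(13)/6 ≈ 1.2324 or x = √(13)/6 + 11/6 ≈ 2.4343.

x = 1.2324 or x = 2.4343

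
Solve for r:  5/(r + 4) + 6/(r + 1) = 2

Multiply both sides by (r + 4)(r + 1):
5(r + 1) + 6(r + 4) = 2(r + 4)(r + 1).
Expand and collect terms: 2r² - r - 21 = 0.
Factor or apply the quadratic formula: r = 3.5 or r = -3.
Neither value makes a denominator zero (r ≠ -4, r ≠ -1), so both are valid.

r = -3 or r = 3.5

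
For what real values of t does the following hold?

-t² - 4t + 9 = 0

Discriminant: (-4)² − 4·(-1)·9 = 52.
Quadratic formula: t = (4 ± √52) / (-2).
So t = -√(13) - 2 ≈ -5.6056 or t = -2 + √(13) ≈ 1.6056.

t = -5.6056 or t = 1.6056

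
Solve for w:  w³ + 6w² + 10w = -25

w = -5

Rearrange: w³ + 6w² + 10w + 25 = 0.
Possible rational roots are divisors of 25. Testing w = -5 gives 0, so (w + 5) is a factor.
Divide: w³ + 6w² + 10w + 25 = (w + 5)(w² + w + 5).
The quadratic w² + w + 5 has discriminant -19 < 0, so no further real roots.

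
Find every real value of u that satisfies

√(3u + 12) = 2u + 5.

u = -1

Square both sides: 3u + 12 = (2u + 5)².
Expand and rearrange: 4u² + 17u + 13 = 0.
Solving gives u = -1 or u = -3.25.
Check each candidate in the original equation:
  u = -1: √(9) = 3, while 2u + 5 = 3 — valid.
  u = -3.25: √(2.25) = 1.5, while 2u + 5 = -1.5 — extraneous.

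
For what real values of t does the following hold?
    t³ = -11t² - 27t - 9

Rearrange: t³ + 11t² + 27t + 9 = 0.
Possible rational roots are divisors of 9. Testing t = -3 gives 0, so (t + 3) is a factor.
Divide: t³ + 11t² + 27t + 9 = (t + 3)(t² + 8t + 3).
Apply the quadratic formula to t² + 8t + 3 = 0: t = (-8 ± √52)/2, i.e. t ≈ -0.3944 or t ≈ -7.6056.

t = -7.6056 or t = -3 or t = -0.3944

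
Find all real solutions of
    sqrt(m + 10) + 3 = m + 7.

m = -1

Isolate the radical: sqrt(m + 10) = m + 4.
Square both sides: m + 10 = (m + 4)^2.
Expand and rearrange: m^2 + 7m + 6 = 0.
Solving gives m = -1 or m = -6.
Check each candidate in the original equation:
  m = -1: sqrt(9) = 3, while m + 4 = 3 — valid.
  m = -6: sqrt(4) = 2, while m + 4 = -2 — extraneous.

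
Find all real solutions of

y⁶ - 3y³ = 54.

y = -1.8171 or y = 2.0801

Let u = y³. The equation becomes u² - 3u - 54 = 0.
Factor: (u - 9)(u + 6) = 0, so u = 9 or u = -6.
y³ = 9 gives y = ∛(9) ≈ 2.0801.
y³ = -6 gives y = -∛(6) ≈ -1.8171.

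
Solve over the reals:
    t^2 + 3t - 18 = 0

t = -6 or t = 3

Factor: (t - 3)(t + 6) = 0.
So t = 3 or t = -6.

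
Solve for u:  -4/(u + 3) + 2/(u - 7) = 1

Multiply both sides by (u + 3)(u - 7):
-4(u - 7) + 2(u + 3) = (u + 3)(u - 7).
Expand and collect terms: u^2 - 2u - 55 = 0.
By the quadratic formula, u = (2 +/- sqrt(224)) / 2, so u ~= 8.4833 or u ~= -6.4833.
Neither value makes a denominator zero (u != -3, u != 7), so both are valid.

u = -6.4833 or u = 8.4833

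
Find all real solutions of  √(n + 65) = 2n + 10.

Square both sides: n + 65 = (2n + 10)².
Expand and rearrange: 4n² + 39n + 35 = 0.
Solving gives n = -1 or n = -8.75.
Check each candidate in the original equation:
  n = -1: √(64) = 8, while 2n + 10 = 8 — valid.
  n = -8.75: √(56.25) = 7.5, while 2n + 10 = -7.5 — extraneous.

n = -1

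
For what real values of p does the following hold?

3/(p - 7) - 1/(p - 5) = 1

p = 4.5505 or p = 9.4495

Multiply both sides by (p - 7)(p - 5):
3(p - 5) - (p - 7) = (p - 7)(p - 5).
Expand and collect terms: p^2 - 14p + 43 = 0.
By the quadratic formula, p = (14 +/- sqrt(24)) / 2, so p ~= 9.4495 or p ~= 4.5505.
Neither value makes a denominator zero (p != 7, p != 5), so both are valid.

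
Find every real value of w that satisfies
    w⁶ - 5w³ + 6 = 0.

w = 1.2599 or w = 1.4422

Let u = w³. The equation becomes u² - 5u + 6 = 0.
Factor: (u - 2)(u - 3) = 0, so u = 2 or u = 3.
w³ = 2 gives w = ∛(2) ≈ 1.2599.
w³ = 3 gives w = ∛(3) ≈ 1.4422.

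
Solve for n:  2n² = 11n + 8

Rearrange to standard form: 2n² - 11n - 8 = 0.
Discriminant: (-11)² − 4·2·(-8) = 185.
Quadratic formula: n = (11 ± √185) / 4.
So n = 11/4 + √(185)/4 ≈ 6.1504 or n = 11/4 - √(185)/4 ≈ -0.6504.

n = -0.6504 or n = 6.1504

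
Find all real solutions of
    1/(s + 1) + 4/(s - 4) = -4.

Multiply both sides by (s + 1)(s - 4):
(s - 4) + 4(s + 1) = -4(s + 1)(s - 4).
Expand and collect terms: -4s^2 + 7s + 16 = 0.
By the quadratic formula, s = (-7 +/- sqrt(305)) / -8, so s ~= -1.308 or s ~= 3.058.
Neither value makes a denominator zero (s != -1, s != 4), so both are valid.

s = -1.308 or s = 3.058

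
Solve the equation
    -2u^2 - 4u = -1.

u = -2.2247 or u = 0.2247

Rearrange to standard form: -2u^2 - 4u + 1 = 0.
Discriminant: (-4)^2 - 4*(-2)*1 = 24.
Quadratic formula: u = (4 +/- sqrt(24)) / (-4).
So u = -sqrt(6)/2 - 1 ~= -2.2247 or u = -1 + sqrt(6)/2 ~= 0.2247.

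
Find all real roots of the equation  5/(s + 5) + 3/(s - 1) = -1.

s = -11.5678 or s = -0.4322

Multiply both sides by (s + 5)(s - 1):
5(s - 1) + 3(s + 5) = -(s + 5)(s - 1).
Expand and collect terms: -s² - 12s - 5 = 0.
By the quadratic formula, s = (12 ± √124) / -2, so s ≈ -11.5678 or s ≈ -0.4322.
Neither value makes a denominator zero (s ≠ -5, s ≠ 1), so both are valid.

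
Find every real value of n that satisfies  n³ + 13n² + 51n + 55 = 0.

Possible rational roots are divisors of 55. Testing n = -5 gives 0, so (n + 5) is a factor.
Divide: n³ + 13n² + 51n + 55 = (n + 5)(n² + 8n + 11).
Apply the quadratic formula to n² + 8n + 11 = 0: n = (-8 ± √20)/2, i.e. n ≈ -1.7639 or n ≈ -6.2361.

n = -6.2361 or n = -5 or n = -1.7639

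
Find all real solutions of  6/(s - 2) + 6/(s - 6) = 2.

s = 3.3944 or s = 10.6056

Multiply both sides by (s - 2)(s - 6):
6(s - 6) + 6(s - 2) = 2(s - 2)(s - 6).
Expand and collect terms: 2s^2 - 28s + 72 = 0.
By the quadratic formula, s = (28 +/- sqrt(208)) / 4, so s ~= 10.6056 or s ~= 3.3944.
Neither value makes a denominator zero (s != 2, s != 6), so both are valid.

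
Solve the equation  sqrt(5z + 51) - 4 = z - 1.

z = 6

Isolate the radical: sqrt(5z + 51) = z + 3.
Square both sides: 5z + 51 = (z + 3)^2.
Expand and rearrange: z^2 + z - 42 = 0.
Solving gives z = 6 or z = -7.
Check each candidate in the original equation:
  z = 6: sqrt(81) = 9, while z + 3 = 9 — valid.
  z = -7: sqrt(16) = 4, while z + 3 = -4 — extraneous.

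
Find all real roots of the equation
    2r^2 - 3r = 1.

Rearrange to standard form: 2r^2 - 3r - 1 = 0.
Discriminant: (-3)^2 - 4*2*(-1) = 17.
Quadratic formula: r = (3 +/- sqrt(17)) / 4.
So r = 3/4 + sqrt(17)/4 ~= 1.7808 or r = 3/4 - sqrt(17)/4 ~= -0.2808.

r = -0.2808 or r = 1.7808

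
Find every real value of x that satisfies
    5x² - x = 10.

x = -1.3177 or x = 1.5177

Rearrange to standard form: 5x² - x - 10 = 0.
Discriminant: (-1)² − 4·5·(-10) = 201.
Quadratic formula: x = (1 ± √201) / 10.
So x = 1/10 + √(201)/10 ≈ 1.5177 or x = 1/10 - √(201)/10 ≈ -1.3177.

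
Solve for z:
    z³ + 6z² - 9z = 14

z = -7 or z = -1 or z = 2

Rearrange: z³ + 6z² - 9z - 14 = 0.
Possible rational roots are divisors of -14. Testing z = 2 gives 0, so (z - 2) is a factor.
Divide: z³ + 6z² - 9z - 14 = (z - 2)(z² + 8z + 7).
Factor the quadratic: z = -1 or z = -7.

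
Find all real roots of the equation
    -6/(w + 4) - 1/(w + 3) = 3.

Multiply both sides by (w + 4)(w + 3):
-6(w + 3) - (w + 4) = 3(w + 4)(w + 3).
Expand and collect terms: 3w^2 + 28w + 58 = 0.
By the quadratic formula, w = (-28 +/- sqrt(88)) / 6, so w ~= -3.1032 or w ~= -6.2301.
Neither value makes a denominator zero (w != -4, w != -3), so both are valid.

w = -6.2301 or w = -3.1032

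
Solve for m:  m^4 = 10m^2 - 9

m = -3 or m = -1 or m = 1 or m = 3

Let u = m^2. The equation becomes u^2 - 10u + 9 = 0.
Factor: (u - 1)(u - 9) = 0, so u = 1 or u = 9.
m^2 = 1 gives m = +/-1.
m^2 = 9 gives m = +/-3.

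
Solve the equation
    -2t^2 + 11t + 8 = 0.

Discriminant: (11)^2 - 4*(-2)*8 = 185.
Quadratic formula: t = (-11 +/- sqrt(185)) / (-4).
So t = 11/4 - sqrt(185)/4 ~= -0.6504 or t = 11/4 + sqrt(185)/4 ~= 6.1504.

t = -0.6504 or t = 6.1504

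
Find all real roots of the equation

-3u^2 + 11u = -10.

Rearrange to standard form: -3u^2 + 11u + 10 = 0.
Discriminant: (11)^2 - 4*(-3)*10 = 241.
Quadratic formula: u = (-11 +/- sqrt(241)) / (-6).
So u = 11/6 - sqrt(241)/6 ~= -0.754 or u = 11/6 + sqrt(241)/6 ~= 4.4207.

u = -0.754 or u = 4.4207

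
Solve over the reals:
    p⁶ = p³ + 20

p = -1.5874 or p = 1.71

Let u = p³. The equation becomes u² - u - 20 = 0.
Factor: (u + 4)(u - 5) = 0, so u = -4 or u = 5.
p³ = -4 gives p = -∛(4) ≈ -1.5874.
p³ = 5 gives p = ∛(5) ≈ 1.71.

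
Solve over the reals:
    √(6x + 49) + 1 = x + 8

x = 0

Isolate the radical: √(6x + 49) = x + 7.
Square both sides: 6x + 49 = (x + 7)².
Expand and rearrange: x² + 8x = 0.
Solving gives x = 0 or x = -8.
Check each candidate in the original equation:
  x = 0: √(49) = 7, while x + 7 = 7 — valid.
  x = -8: √(1) = 1, while x + 7 = -1 — extraneous.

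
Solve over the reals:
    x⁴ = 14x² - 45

x = -3 or x = -2.2361 or x = 2.2361 or x = 3

Let u = x². The equation becomes u² - 14u + 45 = 0.
Factor: (u - 5)(u - 9) = 0, so u = 5 or u = 9.
x² = 5 gives x = ±√(5) ≈ ±2.2361.
x² = 9 gives x = ±3.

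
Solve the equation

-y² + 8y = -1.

Rearrange to standard form: -y² + 8y + 1 = 0.
Discriminant: (8)² − 4·(-1)·1 = 68.
Quadratic formula: y = (-8 ± √68) / (-2).
So y = 4 - √(17) ≈ -0.1231 or y = 4 + √(17) ≈ 8.1231.

y = -0.1231 or y = 8.1231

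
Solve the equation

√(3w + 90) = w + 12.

w = -3

Square both sides: 3w + 90 = (w + 12)².
Expand and rearrange: w² + 21w + 54 = 0.
Solving gives w = -3 or w = -18.
Check each candidate in the original equation:
  w = -3: √(81) = 9, while w + 12 = 9 — valid.
  w = -18: √(36) = 6, while w + 12 = -6 — extraneous.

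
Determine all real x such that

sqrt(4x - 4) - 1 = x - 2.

x = 1 or x = 5

Isolate the radical: sqrt(4x - 4) = x - 1.
Square both sides: 4x - 4 = (x - 1)^2.
Expand and rearrange: x^2 - 6x + 5 = 0.
Solving gives x = 5 or x = 1.
Check each candidate in the original equation:
  x = 5: sqrt(16) = 4, while x - 1 = 4 — valid.
  x = 1: sqrt(0) = 0, while x - 1 = 0 — valid.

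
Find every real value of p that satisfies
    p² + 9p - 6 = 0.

Discriminant: (9)² − 4·1·(-6) = 105.
Quadratic formula: p = (-9 ± √105) / 2.
So p = -9/2 + √(105)/2 ≈ 0.6235 or p = -√(105)/2 - 9/2 ≈ -9.6235.

p = -9.6235 or p = 0.6235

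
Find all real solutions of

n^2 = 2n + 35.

n = -5 or n = 7

Bring every term to one side: n^2 - 2n - 35 = 0.
Factor: (n - 7)(n + 5) = 0.
So n = 7 or n = -5.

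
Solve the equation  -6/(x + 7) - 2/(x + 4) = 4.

Multiply both sides by (x + 7)(x + 4):
-6(x + 4) - 2(x + 7) = 4(x + 7)(x + 4).
Expand and collect terms: 4x^2 + 52x + 150 = 0.
By the quadratic formula, x = (-52 +/- sqrt(304)) / 8, so x ~= -4.3206 or x ~= -8.6794.
Neither value makes a denominator zero (x != -7, x != -4), so both are valid.

x = -8.6794 or x = -4.3206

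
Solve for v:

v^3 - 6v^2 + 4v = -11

v = -1 or v = 2.382 or v = 4.618

Rearrange: v^3 - 6v^2 + 4v + 11 = 0.
Possible rational roots are divisors of 11. Testing v = -1 gives 0, so (v + 1) is a factor.
Divide: v^3 - 6v^2 + 4v + 11 = (v + 1)(v^2 - 7v + 11).
Apply the quadratic formula to v^2 - 7v + 11 = 0: v = (7 +/- sqrt(5))/2, i.e. v ~= 4.618 or v ~= 2.382.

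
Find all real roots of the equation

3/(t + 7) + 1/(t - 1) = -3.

t = -8.0383 or t = 0.705

Multiply both sides by (t + 7)(t - 1):
3(t - 1) + (t + 7) = -3(t + 7)(t - 1).
Expand and collect terms: -3t^2 - 22t + 17 = 0.
By the quadratic formula, t = (22 +/- sqrt(688)) / -6, so t ~= -8.0383 or t ~= 0.705.
Neither value makes a denominator zero (t != -7, t != 1), so both are valid.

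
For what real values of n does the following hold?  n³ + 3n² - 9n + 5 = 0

n = -5 or n = 1

Possible rational roots are divisors of 5. Testing n = -5 gives 0, so (n + 5) is a factor.
Divide: n³ + 3n² - 9n + 5 = (n + 5)(n² - 2n + 1).
The quadratic has the repeated root n = 1.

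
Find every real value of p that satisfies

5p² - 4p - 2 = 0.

Discriminant: (-4)² − 4·5·(-2) = 56.
Quadratic formula: p = (4 ± √56) / 10.
So p = 2/5 + √(14)/5 ≈ 1.1483 or p = 2/5 - √(14)/5 ≈ -0.3483.

p = -0.3483 or p = 1.1483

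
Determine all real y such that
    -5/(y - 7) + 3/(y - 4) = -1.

y = 2.5949 or y = 10.4051

Multiply both sides by (y - 7)(y - 4):
-5(y - 4) + 3(y - 7) = -(y - 7)(y - 4).
Expand and collect terms: -y^2 + 13y - 27 = 0.
By the quadratic formula, y = (-13 +/- sqrt(61)) / -2, so y ~= 2.5949 or y ~= 10.4051.
Neither value makes a denominator zero (y != 7, y != 4), so both are valid.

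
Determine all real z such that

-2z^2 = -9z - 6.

Rearrange to standard form: -2z^2 + 9z + 6 = 0.
Discriminant: (9)^2 - 4*(-2)*6 = 129.
Quadratic formula: z = (-9 +/- sqrt(129)) / (-4).
So z = 9/4 - sqrt(129)/4 ~= -0.5895 or z = 9/4 + sqrt(129)/4 ~= 5.0895.

z = -0.5895 or z = 5.0895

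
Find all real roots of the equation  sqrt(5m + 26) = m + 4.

Square both sides: 5m + 26 = (m + 4)^2.
Expand and rearrange: m^2 + 3m - 10 = 0.
Solving gives m = 2 or m = -5.
Check each candidate in the original equation:
  m = 2: sqrt(36) = 6, while m + 4 = 6 — valid.
  m = -5: sqrt(1) = 1, while m + 4 = -1 — extraneous.

m = 2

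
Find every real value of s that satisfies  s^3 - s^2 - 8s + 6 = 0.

Possible rational roots are divisors of 6. Testing s = 3 gives 0, so (s - 3) is a factor.
Divide: s^3 - s^2 - 8s + 6 = (s - 3)(s^2 + 2s - 2).
Apply the quadratic formula to s^2 + 2s - 2 = 0: s = (-2 +/- sqrt(12))/2, i.e. s ~= 0.7321 or s ~= -2.7321.

s = -2.7321 or s = 0.7321 or s = 3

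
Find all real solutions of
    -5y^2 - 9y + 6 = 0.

Discriminant: (-9)^2 - 4*(-5)*6 = 201.
Quadratic formula: y = (9 +/- sqrt(201)) / (-10).
So y = -sqrt(201)/10 - 9/10 ~= -2.3177 or y = -9/10 + sqrt(201)/10 ~= 0.5177.

y = -2.3177 or y = 0.5177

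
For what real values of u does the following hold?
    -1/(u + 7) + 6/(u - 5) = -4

u = -6.7133 or u = 3.4633

Multiply both sides by (u + 7)(u - 5):
-(u - 5) + 6(u + 7) = -4(u + 7)(u - 5).
Expand and collect terms: -4u² - 13u + 93 = 0.
By the quadratic formula, u = (13 ± √1657) / -8, so u ≈ -6.7133 or u ≈ 3.4633.
Neither value makes a denominator zero (u ≠ -7, u ≠ 5), so both are valid.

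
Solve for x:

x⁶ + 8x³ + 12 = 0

Let u = x³. The equation becomes u² + 8u + 12 = 0.
Factor: (u + 6)(u + 2) = 0, so u = -6 or u = -2.
x³ = -6 gives x = -∛(6) ≈ -1.8171.
x³ = -2 gives x = -∛(2) ≈ -1.2599.

x = -1.8171 or x = -1.2599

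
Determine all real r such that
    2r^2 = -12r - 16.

Bring every term to one side: 2r^2 + 12r + 16 = 0.
Factor: 2(r + 4)(r + 2) = 0.
So r = -4 or r = -2.

r = -4 or r = -2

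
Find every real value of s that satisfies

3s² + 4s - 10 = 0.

Discriminant: (4)² − 4·3·(-10) = 136.
Quadratic formula: s = (-4 ± √136) / 6.
So s = -2/3 + √(34)/3 ≈ 1.277 or s = -√(34)/3 - 2/3 ≈ -2.6103.

s = -2.6103 or s = 1.277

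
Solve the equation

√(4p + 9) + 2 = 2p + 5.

p = 0

Isolate the radical: √(4p + 9) = 2p + 3.
Square both sides: 4p + 9 = (2p + 3)².
Expand and rearrange: 4p² + 8p = 0.
Solving gives p = 0 or p = -2.
Check each candidate in the original equation:
  p = 0: √(9) = 3, while 2p + 3 = 3 — valid.
  p = -2: √(1) = 1, while 2p + 3 = -1 — extraneous.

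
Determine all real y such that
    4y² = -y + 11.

y = -1.788 or y = 1.538

Rearrange to standard form: 4y² + y - 11 = 0.
Discriminant: (1)² − 4·4·(-11) = 177.
Quadratic formula: y = (-1 ± √177) / 8.
So y = -1/8 + √(177)/8 ≈ 1.538 or y = -√(177)/8 - 1/8 ≈ -1.788.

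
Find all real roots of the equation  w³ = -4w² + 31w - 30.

w = -8.217 or w = 1.217 or w = 3

Rearrange: w³ + 4w² - 31w + 30 = 0.
Possible rational roots are divisors of 30. Testing w = 3 gives 0, so (w - 3) is a factor.
Divide: w³ + 4w² - 31w + 30 = (w - 3)(w² + 7w - 10).
Apply the quadratic formula to w² + 7w - 10 = 0: w = (-7 ± √89)/2, i.e. w ≈ 1.217 or w ≈ -8.217.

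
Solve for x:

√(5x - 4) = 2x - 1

x = 1 or x = 1.25

Square both sides: 5x - 4 = (2x - 1)².
Expand and rearrange: 4x² - 9x + 5 = 0.
Solving gives x = 1.25 or x = 1.
Check each candidate in the original equation:
  x = 1.25: √(2.25) = 1.5, while 2x - 1 = 1.5 — valid.
  x = 1: √(1) = 1, while 2x - 1 = 1 — valid.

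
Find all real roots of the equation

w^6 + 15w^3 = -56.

w = -2 or w = -1.9129

Let u = w^3. The equation becomes u^2 + 15u + 56 = 0.
Factor: (u + 7)(u + 8) = 0, so u = -7 or u = -8.
w^3 = -7 gives w = -(7)^(1/3) ~= -1.9129.
w^3 = -8 gives w = -2.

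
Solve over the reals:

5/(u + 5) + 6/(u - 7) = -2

Multiply both sides by (u + 5)(u - 7):
5(u - 7) + 6(u + 5) = -2(u + 5)(u - 7).
Expand and collect terms: -2u² - 7u + 75 = 0.
By the quadratic formula, u = (7 ± √649) / -4, so u ≈ -8.1189 or u ≈ 4.6189.
Neither value makes a denominator zero (u ≠ -5, u ≠ 7), so both are valid.

u = -8.1189 or u = 4.6189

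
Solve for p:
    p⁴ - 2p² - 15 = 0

p = -2.2361 or p = 2.2361

Let u = p². The equation becomes u² - 2u - 15 = 0.
Factor: (u + 3)(u - 5) = 0, so u = -3 or u = 5.
p² = -3 < 0 has no real solution.
p² = 5 gives p = ±√(5) ≈ ±2.2361.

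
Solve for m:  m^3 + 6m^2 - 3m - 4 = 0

Possible rational roots are divisors of -4. Testing m = 1 gives 0, so (m - 1) is a factor.
Divide: m^3 + 6m^2 - 3m - 4 = (m - 1)(m^2 + 7m + 4).
Apply the quadratic formula to m^2 + 7m + 4 = 0: m = (-7 +/- sqrt(33))/2, i.e. m ~= -0.6277 or m ~= -6.3723.

m = -6.3723 or m = -0.6277 or m = 1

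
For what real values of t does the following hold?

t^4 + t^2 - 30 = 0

t = -2.2361 or t = 2.2361

Let u = t^2. The equation becomes u^2 + u - 30 = 0.
Factor: (u - 5)(u + 6) = 0, so u = 5 or u = -6.
t^2 = 5 gives t = +/-sqrt(5) ~= +/-2.2361.
t^2 = -6 < 0 has no real solution.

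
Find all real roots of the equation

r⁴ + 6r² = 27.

r = -1.7321 or r = 1.7321

Let u = r². The equation becomes u² + 6u - 27 = 0.
Factor: (u - 3)(u + 9) = 0, so u = 3 or u = -9.
r² = 3 gives r = ±√(3) ≈ ±1.7321.
r² = -9 < 0 has no real solution.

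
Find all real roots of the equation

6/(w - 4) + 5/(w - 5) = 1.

Multiply both sides by (w - 4)(w - 5):
6(w - 5) + 5(w - 4) = (w - 4)(w - 5).
Expand and collect terms: w^2 - 20w + 70 = 0.
By the quadratic formula, w = (20 +/- sqrt(120)) / 2, so w ~= 15.4772 or w ~= 4.5228.
Neither value makes a denominator zero (w != 4, w != 5), so both are valid.

w = 4.5228 or w = 15.4772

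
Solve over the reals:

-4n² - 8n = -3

Rearrange to standard form: -4n² - 8n + 3 = 0.
Discriminant: (-8)² − 4·(-4)·3 = 112.
Quadratic formula: n = (8 ± √112) / (-8).
So n = -√(7)/2 - 1 ≈ -2.3229 or n = -1 + √(7)/2 ≈ 0.3229.

n = -2.3229 or n = 0.3229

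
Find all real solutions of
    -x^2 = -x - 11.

Rearrange to standard form: -x^2 + x + 11 = 0.
Discriminant: (1)^2 - 4*(-1)*11 = 45.
Quadratic formula: x = (-1 +/- sqrt(45)) / (-2).
So x = 1/2 - 3*sqrt(5)/2 ~= -2.8541 or x = 1/2 + 3*sqrt(5)/2 ~= 3.8541.

x = -2.8541 or x = 3.8541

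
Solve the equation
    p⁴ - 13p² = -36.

p = -3 or p = -2 or p = 2 or p = 3

Let u = p². The equation becomes u² - 13u + 36 = 0.
Factor: (u - 4)(u - 9) = 0, so u = 4 or u = 9.
p² = 4 gives p = ±2.
p² = 9 gives p = ±3.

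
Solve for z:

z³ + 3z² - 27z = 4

z = -6.8541 or z = -0.1459 or z = 4

Rearrange: z³ + 3z² - 27z - 4 = 0.
Possible rational roots are divisors of -4. Testing z = 4 gives 0, so (z - 4) is a factor.
Divide: z³ + 3z² - 27z - 4 = (z - 4)(z² + 7z + 1).
Apply the quadratic formula to z² + 7z + 1 = 0: z = (-7 ± √45)/2, i.e. z ≈ -0.1459 or z ≈ -6.8541.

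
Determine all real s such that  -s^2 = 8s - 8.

s = -8.899 or s = 0.899

Rearrange to standard form: -s^2 - 8s + 8 = 0.
Discriminant: (-8)^2 - 4*(-1)*8 = 96.
Quadratic formula: s = (8 +/- sqrt(96)) / (-2).
So s = -2*sqrt(6) - 4 ~= -8.899 or s = -4 + 2*sqrt(6) ~= 0.899.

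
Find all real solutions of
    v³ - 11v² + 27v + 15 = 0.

v = -0.4641 or v = 5 or v = 6.4641

Possible rational roots are divisors of 15. Testing v = 5 gives 0, so (v - 5) is a factor.
Divide: v³ - 11v² + 27v + 15 = (v - 5)(v² - 6v - 3).
Apply the quadratic formula to v² - 6v - 3 = 0: v = (6 ± √48)/2, i.e. v ≈ 6.4641 or v ≈ -0.4641.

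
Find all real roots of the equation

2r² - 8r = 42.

r = -3 or r = 7

Bring every term to one side: 2r² - 8r - 42 = 0.
Factor: 2(r - 7)(r + 3) = 0.
So r = 7 or r = -3.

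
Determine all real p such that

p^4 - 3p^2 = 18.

Let u = p^2. The equation becomes u^2 - 3u - 18 = 0.
Factor: (u + 3)(u - 6) = 0, so u = -3 or u = 6.
p^2 = -3 < 0 has no real solution.
p^2 = 6 gives p = +/-sqrt(6) ~= +/-2.4495.

p = -2.4495 or p = 2.4495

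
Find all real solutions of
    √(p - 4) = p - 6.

Square both sides: p - 4 = (p - 6)².
Expand and rearrange: p² - 13p + 40 = 0.
Solving gives p = 8 or p = 5.
Check each candidate in the original equation:
  p = 8: √(4) = 2, while p - 6 = 2 — valid.
  p = 5: √(1) = 1, while p - 6 = -1 — extraneous.

p = 8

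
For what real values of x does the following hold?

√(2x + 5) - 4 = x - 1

Isolate the radical: √(2x + 5) = x + 3.
Square both sides: 2x + 5 = (x + 3)².
Expand and rearrange: x² + 4x + 4 = 0.
This gives the repeated root x = -2.
Check in the original equation:
  x = -2: √(1) = 1, while x + 3 = 1 — valid.

x = -2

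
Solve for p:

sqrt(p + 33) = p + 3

Square both sides: p + 33 = (p + 3)^2.
Expand and rearrange: p^2 + 5p - 24 = 0.
Solving gives p = 3 or p = -8.
Check each candidate in the original equation:
  p = 3: sqrt(36) = 6, while p + 3 = 6 — valid.
  p = -8: sqrt(25) = 5, while p + 3 = -5 — extraneous.

p = 3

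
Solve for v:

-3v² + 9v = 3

Rearrange to standard form: -3v² + 9v - 3 = 0.
Discriminant: (9)² − 4·(-3)·(-3) = 45.
Quadratic formula: v = (-9 ± √45) / (-6).
So v = 3/2 - √(5)/2 ≈ 0.382 or v = √(5)/2 + 3/2 ≈ 2.618.

v = 0.382 or v = 2.618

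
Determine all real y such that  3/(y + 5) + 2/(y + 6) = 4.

Multiply both sides by (y + 5)(y + 6):
3(y + 6) + 2(y + 5) = 4(y + 5)(y + 6).
Expand and collect terms: 4y^2 + 39y + 92 = 0.
Factor or apply the quadratic formula: y = -4 or y = -5.75.
Neither value makes a denominator zero (y != -5, y != -6), so both are valid.

y = -5.75 or y = -4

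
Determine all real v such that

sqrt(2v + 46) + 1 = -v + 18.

Isolate the radical: sqrt(2v + 46) = -v + 17.
Square both sides: 2v + 46 = (-v + 17)^2.
Expand and rearrange: v^2 - 36v + 243 = 0.
Solving gives v = 27 or v = 9.
Check each candidate in the original equation:
  v = 27: sqrt(100) = 10, while -v + 17 = -10 — extraneous.
  v = 9: sqrt(64) = 8, while -v + 17 = 8 — valid.

v = 9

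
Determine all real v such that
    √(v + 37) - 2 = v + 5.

Isolate the radical: √(v + 37) = v + 7.
Square both sides: v + 37 = (v + 7)².
Expand and rearrange: v² + 13v + 12 = 0.
Solving gives v = -1 or v = -12.
Check each candidate in the original equation:
  v = -1: √(36) = 6, while v + 7 = 6 — valid.
  v = -12: √(25) = 5, while v + 7 = -5 — extraneous.

v = -1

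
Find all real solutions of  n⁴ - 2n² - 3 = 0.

n = -1.7321 or n = 1.7321

Let u = n². The equation becomes u² - 2u - 3 = 0.
Factor: (u - 3)(u + 1) = 0, so u = 3 or u = -1.
n² = 3 gives n = ±√(3) ≈ ±1.7321.
n² = -1 < 0 has no real solution.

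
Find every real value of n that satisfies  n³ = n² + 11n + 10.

n = -2 or n = -1.1926 or n = 4.1926

Rearrange: n³ - n² - 11n - 10 = 0.
Possible rational roots are divisors of -10. Testing n = -2 gives 0, so (n + 2) is a factor.
Divide: n³ - n² - 11n - 10 = (n + 2)(n² - 3n - 5).
Apply the quadratic formula to n² - 3n - 5 = 0: n = (3 ± √29)/2, i.e. n ≈ 4.1926 or n ≈ -1.1926.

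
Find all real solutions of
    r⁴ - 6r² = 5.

Let u = r². The equation becomes u² - 6u - 5 = 0.
By the quadratic formula, u = 3 + √(14) or u = 3 - √(14).
r² = 3 + √(14) gives r = ±√(3 + √(14)) ≈ ±2.5965.
r² = 3 - √(14) < 0 has no real solution.

r = -2.5965 or r = 2.5965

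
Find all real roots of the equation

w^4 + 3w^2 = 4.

w = -1 or w = 1

Let u = w^2. The equation becomes u^2 + 3u - 4 = 0.
Factor: (u + 4)(u - 1) = 0, so u = -4 or u = 1.
w^2 = -4 < 0 has no real solution.
w^2 = 1 gives w = +/-1.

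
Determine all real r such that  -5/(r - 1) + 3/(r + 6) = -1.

r = -7.9226 or r = 4.9226

Multiply both sides by (r - 1)(r + 6):
-5(r + 6) + 3(r - 1) = -(r - 1)(r + 6).
Expand and collect terms: -r^2 - 3r + 39 = 0.
By the quadratic formula, r = (3 +/- sqrt(165)) / -2, so r ~= -7.9226 or r ~= 4.9226.
Neither value makes a denominator zero (r != 1, r != -6), so both are valid.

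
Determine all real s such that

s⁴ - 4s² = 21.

s = -2.6458 or s = 2.6458

Let u = s². The equation becomes u² - 4u - 21 = 0.
Factor: (u - 7)(u + 3) = 0, so u = 7 or u = -3.
s² = 7 gives s = ±√(7) ≈ ±2.6458.
s² = -3 < 0 has no real solution.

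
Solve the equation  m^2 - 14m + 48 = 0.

m = 6 or m = 8

Factor: (m - 8)(m - 6) = 0.
So m = 8 or m = 6.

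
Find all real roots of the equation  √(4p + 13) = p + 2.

Square both sides: 4p + 13 = (p + 2)².
Expand and rearrange: p² - 9 = 0.
Solving gives p = 3 or p = -3.
Check each candidate in the original equation:
  p = 3: √(25) = 5, while p + 2 = 5 — valid.
  p = -3: √(1) = 1, while p + 2 = -1 — extraneous.

p = 3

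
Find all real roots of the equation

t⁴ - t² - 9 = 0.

t = -1.8819 or t = 1.8819

Let u = t². The equation becomes u² - u - 9 = 0.
By the quadratic formula, u = 1/2 + √(37)/2 or u = 1/2 - √(37)/2.
t² = 1/2 + √(37)/2 gives t = ±√(1/2 + √(37)/2) ≈ ±1.8819.
t² = 1/2 - √(37)/2 < 0 has no real solution.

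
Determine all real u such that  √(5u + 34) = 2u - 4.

u = 6

Square both sides: 5u + 34 = (2u - 4)².
Expand and rearrange: 4u² - 21u - 18 = 0.
Solving gives u = 6 or u = -0.75.
Check each candidate in the original equation:
  u = 6: √(64) = 8, while 2u - 4 = 8 — valid.
  u = -0.75: √(30.25) = 5.5, while 2u - 4 = -5.5 — extraneous.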